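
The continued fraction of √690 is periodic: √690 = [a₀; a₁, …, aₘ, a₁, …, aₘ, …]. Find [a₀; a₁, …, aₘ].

[26; 3, 1, 2, 1, 3, 52]

a₀ = ⌊√690⌋ = 26.
With m₀=0, d₀=1 and mₖ₊₁ = dₖaₖ − mₖ, dₖ₊₁ = (n − mₖ₊₁²)/dₖ, aₖ₊₁ = ⌊(a₀+mₖ₊₁)/dₖ₊₁⌋:
  k=1: m=26, d=14, a=3
  k=2: m=16, d=31, a=1
  k=3: m=15, d=15, a=2
  k=4: m=15, d=31, a=1
  k=5: m=16, d=14, a=3
  k=6: m=26, d=1, a=52
d=1 and a=2a₀=52 at k=6, so the next step gives (m, d) = (26, 14) again — its k=1 value — and the period has length 6.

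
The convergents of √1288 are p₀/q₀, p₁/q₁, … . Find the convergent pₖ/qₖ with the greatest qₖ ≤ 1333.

√1288 = [35; 1, 7, 1, 70, …] (period length 4).
Convergents:
  p_0/q_0 = 35/1
  p_1/q_1 = 36/1
  p_2/q_2 = 287/8
  p_3/q_3 = 323/9
  p_4/q_4 = 22897/638
  p_5/q_5 = 23220/647
  p_6/q_6 = 185437/5167
q_5 = 647 ≤ 1333 < 5167 = q_6, so the answer is 23220/647.

23220/647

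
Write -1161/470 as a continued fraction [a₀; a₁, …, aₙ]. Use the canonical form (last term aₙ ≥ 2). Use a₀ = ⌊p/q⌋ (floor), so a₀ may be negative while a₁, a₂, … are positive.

-1161 = -3·470 + 249
470 = 1·249 + 221
249 = 1·221 + 28
221 = 7·28 + 25
28 = 1·25 + 3
25 = 8·3 + 1
3 = 3·1 + 0  (stop)
So -1161/470 = [-3; 1, 1, 7, 1, 8, 3].

[-3; 1, 1, 7, 1, 8, 3]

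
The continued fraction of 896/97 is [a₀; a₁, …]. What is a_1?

4

896 = 9·97 + 23   →  a_0 = 9
97 = 4·23 + 5   →  a_1 = 4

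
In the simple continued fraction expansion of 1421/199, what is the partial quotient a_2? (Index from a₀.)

9

1421 = 7·199 + 28   →  a_0 = 7
199 = 7·28 + 3   →  a_1 = 7
28 = 9·3 + 1   →  a_2 = 9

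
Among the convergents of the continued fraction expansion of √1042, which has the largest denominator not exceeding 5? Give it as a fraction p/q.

129/4

√1042 = [32; 3, 1, 1, 3, 64, …] (period length 5).
Convergents:
  p_0/q_0 = 32/1
  p_1/q_1 = 97/3
  p_2/q_2 = 129/4
  p_3/q_3 = 226/7
q_2 = 4 ≤ 5 < 7 = q_3, so the answer is 129/4.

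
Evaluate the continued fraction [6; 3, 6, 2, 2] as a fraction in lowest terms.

638/101

Fold from the inside: start with 2/1.
  2 + 1/2 = 5/2
  6 + 2/5 = 32/5
  3 + 5/32 = 101/32
  6 + 32/101 = 638/101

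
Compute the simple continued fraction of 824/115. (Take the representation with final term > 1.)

[7; 6, 19]

824 = 7×115 + 19
115 = 6×19 + 1
19 = 19×1 + 0  (stop)
So 824/115 = [7; 6, 19].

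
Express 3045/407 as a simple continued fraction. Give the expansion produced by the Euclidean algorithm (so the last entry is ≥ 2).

3045 = 7×407 + 196
407 = 2×196 + 15
196 = 13×15 + 1
15 = 15×1 + 0  (stop)
So 3045/407 = [7; 2, 13, 15].

[7; 2, 13, 15]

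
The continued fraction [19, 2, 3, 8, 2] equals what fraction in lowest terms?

Fold from the inside: start with 2/1.
  8 + 1/2 = 17/2
  3 + 2/17 = 53/17
  2 + 17/53 = 123/53
  19 + 53/123 = 2390/123

2390/123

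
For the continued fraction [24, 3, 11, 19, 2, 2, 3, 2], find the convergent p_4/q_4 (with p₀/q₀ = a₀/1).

32399/1332

Using pₖ = aₖpₖ₋₁ + pₖ₋₂, qₖ = aₖqₖ₋₁ + qₖ₋₂ (with p₋₁=1, p₋₂=0, q₋₁=0, q₋₂=1):
  k=0: a=24, p=24, q=1
  k=1: a=3, p=73, q=3
  k=2: a=11, p=827, q=34
  k=3: a=19, p=15786, q=649
  k=4: a=2, p=32399, q=1332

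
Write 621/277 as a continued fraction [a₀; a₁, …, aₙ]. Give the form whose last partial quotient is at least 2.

[2; 4, 7, 2, 4]

621 = 2·277 + 67
277 = 4·67 + 9
67 = 7·9 + 4
9 = 2·4 + 1
4 = 4·1 + 0  (stop)
So 621/277 = [2; 4, 7, 2, 4].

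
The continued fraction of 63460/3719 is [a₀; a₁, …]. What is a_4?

4

63460 = 17·3719 + 237   →  a_0 = 17
3719 = 15·237 + 164   →  a_1 = 15
237 = 1·164 + 73   →  a_2 = 1
164 = 2·73 + 18   →  a_3 = 2
73 = 4·18 + 1   →  a_4 = 4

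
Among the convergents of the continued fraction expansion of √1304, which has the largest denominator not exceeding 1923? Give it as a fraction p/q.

√1304 = [36; 9, 72, …] (period length 2).
Convergents:
  p_0/q_0 = 36/1
  p_1/q_1 = 325/9
  p_2/q_2 = 23436/649
  p_3/q_3 = 211249/5850
q_2 = 649 ≤ 1923 < 5850 = q_3, so the answer is 23436/649.

23436/649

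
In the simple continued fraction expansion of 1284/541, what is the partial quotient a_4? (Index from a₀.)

1284 = 2·541 + 202   →  a_0 = 2
541 = 2·202 + 137   →  a_1 = 2
202 = 1·137 + 65   →  a_2 = 1
137 = 2·65 + 7   →  a_3 = 2
65 = 9·7 + 2   →  a_4 = 9

9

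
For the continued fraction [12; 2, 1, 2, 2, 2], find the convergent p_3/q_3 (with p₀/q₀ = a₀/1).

Using pₖ = aₖpₖ₋₁ + pₖ₋₂, qₖ = aₖqₖ₋₁ + qₖ₋₂ (with p₋₁=1, p₋₂=0, q₋₁=0, q₋₂=1):
  k=0: a=12, p=12, q=1
  k=1: a=2, p=25, q=2
  k=2: a=1, p=37, q=3
  k=3: a=2, p=99, q=8

99/8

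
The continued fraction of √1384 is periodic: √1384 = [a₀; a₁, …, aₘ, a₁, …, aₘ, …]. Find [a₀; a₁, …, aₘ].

a₀ = ⌊√1384⌋ = 37.
With m₀=0, d₀=1 and mₖ₊₁ = dₖaₖ − mₖ, dₖ₊₁ = (n − mₖ₊₁²)/dₖ, aₖ₊₁ = ⌊(a₀+mₖ₊₁)/dₖ₊₁⌋:
  k=1: m=37, d=15, a=4
  k=2: m=23, d=57, a=1
  k=3: m=34, d=4, a=17
  k=4: m=34, d=57, a=1
  k=5: m=23, d=15, a=4
  k=6: m=37, d=1, a=74
d=1 and a=2a₀=74 at k=6, so the next step gives (m, d) = (37, 15) again — its k=1 value — and the period has length 6.

[37; 4, 1, 17, 1, 4, 74]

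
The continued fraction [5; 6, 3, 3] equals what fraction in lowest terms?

Using pₖ = aₖpₖ₋₁ + pₖ₋₂ and qₖ = aₖqₖ₋₁ + qₖ₋₂:
  k=0: a=5, p=5, q=1
  k=1: a=6, p=31, q=6
  k=2: a=3, p=98, q=19
  k=3: a=3, p=325, q=63

325/63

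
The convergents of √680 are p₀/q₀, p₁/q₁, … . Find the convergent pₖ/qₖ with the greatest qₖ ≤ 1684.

√680 = [26; 13, 52, …] (period length 2).
Convergents:
  p_0/q_0 = 26/1
  p_1/q_1 = 339/13
  p_2/q_2 = 17654/677
  p_3/q_3 = 229841/8814
q_2 = 677 ≤ 1684 < 8814 = q_3, so the answer is 17654/677.

17654/677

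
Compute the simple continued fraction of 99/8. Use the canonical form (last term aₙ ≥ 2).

[12; 2, 1, 2]

99 = 12*8 + 3
8 = 2*3 + 2
3 = 1*2 + 1
2 = 2*1 + 0  (stop)
So 99/8 = [12; 2, 1, 2].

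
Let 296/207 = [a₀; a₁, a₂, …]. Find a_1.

2

296 = 1·207 + 89   →  a_0 = 1
207 = 2·89 + 29   →  a_1 = 2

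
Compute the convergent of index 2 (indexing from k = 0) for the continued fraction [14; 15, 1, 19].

Using pₖ = aₖpₖ₋₁ + pₖ₋₂, qₖ = aₖqₖ₋₁ + qₖ₋₂ (with p₋₁=1, p₋₂=0, q₋₁=0, q₋₂=1):
  k=0: a=14, p=14, q=1
  k=1: a=15, p=211, q=15
  k=2: a=1, p=225, q=16

225/16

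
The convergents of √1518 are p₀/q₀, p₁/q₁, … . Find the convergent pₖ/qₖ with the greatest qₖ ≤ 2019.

√1518 = [38; 1, 24, 1, 76, …] (period length 4).
Convergents:
  p_0/q_0 = 38/1
  p_1/q_1 = 39/1
  p_2/q_2 = 974/25
  p_3/q_3 = 1013/26
  p_4/q_4 = 77962/2001
  p_5/q_5 = 78975/2027
q_4 = 2001 ≤ 2019 < 2027 = q_5, so the answer is 77962/2001.

77962/2001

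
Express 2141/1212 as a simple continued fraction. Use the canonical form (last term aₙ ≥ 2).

[1; 1, 3, 3, 1, 1, 6, 6]

2141 = 1×1212 + 929
1212 = 1×929 + 283
929 = 3×283 + 80
283 = 3×80 + 43
80 = 1×43 + 37
43 = 1×37 + 6
37 = 6×6 + 1
6 = 6×1 + 0  (stop)
So 2141/1212 = [1; 1, 3, 3, 1, 1, 6, 6].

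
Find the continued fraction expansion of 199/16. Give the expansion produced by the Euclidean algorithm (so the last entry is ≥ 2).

199 = 12·16 + 7
16 = 2·7 + 2
7 = 3·2 + 1
2 = 2·1 + 0  (stop)
So 199/16 = [12; 2, 3, 2].

[12; 2, 3, 2]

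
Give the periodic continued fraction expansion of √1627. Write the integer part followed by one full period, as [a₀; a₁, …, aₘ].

[40; 2, 1, 39, 1, 2, 80]

a₀ = ⌊√1627⌋ = 40.
With m₀=0, d₀=1 and mₖ₊₁ = dₖaₖ − mₖ, dₖ₊₁ = (n − mₖ₊₁²)/dₖ, aₖ₊₁ = ⌊(a₀+mₖ₊₁)/dₖ₊₁⌋:
  k=1: m=40, d=27, a=2
  k=2: m=14, d=53, a=1
  k=3: m=39, d=2, a=39
  k=4: m=39, d=53, a=1
  k=5: m=14, d=27, a=2
  k=6: m=40, d=1, a=80
d=1 and a=2a₀=80 at k=6, so the next step gives (m, d) = (40, 27) again — its k=1 value — and the period has length 6.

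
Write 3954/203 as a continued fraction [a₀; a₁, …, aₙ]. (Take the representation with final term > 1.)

[19; 2, 10, 1, 3, 2]

3954 = 19*203 + 97
203 = 2*97 + 9
97 = 10*9 + 7
9 = 1*7 + 2
7 = 3*2 + 1
2 = 2*1 + 0  (stop)
So 3954/203 = [19; 2, 10, 1, 3, 2].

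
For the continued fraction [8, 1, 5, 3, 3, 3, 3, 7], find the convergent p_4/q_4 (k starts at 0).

557/63

Using pₖ = aₖpₖ₋₁ + pₖ₋₂, qₖ = aₖqₖ₋₁ + qₖ₋₂ (with p₋₁=1, p₋₂=0, q₋₁=0, q₋₂=1):
  k=0: a=8, p=8, q=1
  k=1: a=1, p=9, q=1
  k=2: a=5, p=53, q=6
  k=3: a=3, p=168, q=19
  k=4: a=3, p=557, q=63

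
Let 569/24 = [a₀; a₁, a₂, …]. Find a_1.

1

569 = 23·24 + 17   →  a_0 = 23
24 = 1·17 + 7   →  a_1 = 1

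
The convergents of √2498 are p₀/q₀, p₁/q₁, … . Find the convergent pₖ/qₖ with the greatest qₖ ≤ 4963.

247351/4949

√2498 = [49; 1, 48, 1, 98, …] (period length 4).
Convergents:
  p_0/q_0 = 49/1
  p_1/q_1 = 50/1
  p_2/q_2 = 2449/49
  p_3/q_3 = 2499/50
  p_4/q_4 = 247351/4949
  p_5/q_5 = 249850/4999
q_4 = 4949 ≤ 4963 < 4999 = q_5, so the answer is 247351/4949.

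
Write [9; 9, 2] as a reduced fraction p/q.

173/19

Using pₖ = aₖpₖ₋₁ + pₖ₋₂ and qₖ = aₖqₖ₋₁ + qₖ₋₂:
  k=0: a=9, p=9, q=1
  k=1: a=9, p=82, q=9
  k=2: a=2, p=173, q=19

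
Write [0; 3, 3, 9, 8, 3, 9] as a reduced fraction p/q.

6608/21949

Fold from the inside: start with 9/1.
  3 + 1/9 = 28/9
  8 + 9/28 = 233/28
  9 + 28/233 = 2125/233
  3 + 233/2125 = 6608/2125
  3 + 2125/6608 = 21949/6608
  0 + 6608/21949 = 6608/21949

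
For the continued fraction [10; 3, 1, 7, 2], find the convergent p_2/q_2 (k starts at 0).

Using pₖ = aₖpₖ₋₁ + pₖ₋₂, qₖ = aₖqₖ₋₁ + qₖ₋₂ (with p₋₁=1, p₋₂=0, q₋₁=0, q₋₂=1):
  k=0: a=10, p=10, q=1
  k=1: a=3, p=31, q=3
  k=2: a=1, p=41, q=4

41/4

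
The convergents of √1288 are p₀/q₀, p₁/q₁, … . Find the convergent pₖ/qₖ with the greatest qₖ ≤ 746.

23220/647

√1288 = [35; 1, 7, 1, 70, …] (period length 4).
Convergents:
  p_0/q_0 = 35/1
  p_1/q_1 = 36/1
  p_2/q_2 = 287/8
  p_3/q_3 = 323/9
  p_4/q_4 = 22897/638
  p_5/q_5 = 23220/647
  p_6/q_6 = 185437/5167
q_5 = 647 ≤ 746 < 5167 = q_6, so the answer is 23220/647.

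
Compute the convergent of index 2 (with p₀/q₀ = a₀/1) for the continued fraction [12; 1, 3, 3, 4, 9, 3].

Using pₖ = aₖpₖ₋₁ + pₖ₋₂, qₖ = aₖqₖ₋₁ + qₖ₋₂ (with p₋₁=1, p₋₂=0, q₋₁=0, q₋₂=1):
  k=0: a=12, p=12, q=1
  k=1: a=1, p=13, q=1
  k=2: a=3, p=51, q=4

51/4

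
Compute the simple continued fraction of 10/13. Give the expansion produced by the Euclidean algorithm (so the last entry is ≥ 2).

[0; 1, 3, 3]

10 = 0·13 + 10
13 = 1·10 + 3
10 = 3·3 + 1
3 = 3·1 + 0  (stop)
So 10/13 = [0; 1, 3, 3].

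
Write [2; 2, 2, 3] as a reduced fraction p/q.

Using pₖ = aₖpₖ₋₁ + pₖ₋₂ and qₖ = aₖqₖ₋₁ + qₖ₋₂:
  k=0: a=2, p=2, q=1
  k=1: a=2, p=5, q=2
  k=2: a=2, p=12, q=5
  k=3: a=3, p=41, q=17

41/17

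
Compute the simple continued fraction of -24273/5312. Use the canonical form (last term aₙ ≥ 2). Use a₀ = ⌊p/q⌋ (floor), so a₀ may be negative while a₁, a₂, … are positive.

[-5; 2, 3, 10, 9, 8]

-24273 = -5·5312 + 2287
5312 = 2·2287 + 738
2287 = 3·738 + 73
738 = 10·73 + 8
73 = 9·8 + 1
8 = 8·1 + 0  (stop)
So -24273/5312 = [-5; 2, 3, 10, 9, 8].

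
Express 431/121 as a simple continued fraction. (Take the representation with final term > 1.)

431 = 3×121 + 68
121 = 1×68 + 53
68 = 1×53 + 15
53 = 3×15 + 8
15 = 1×8 + 7
8 = 1×7 + 1
7 = 7×1 + 0  (stop)
So 431/121 = [3; 1, 1, 3, 1, 1, 7].

[3; 1, 1, 3, 1, 1, 7]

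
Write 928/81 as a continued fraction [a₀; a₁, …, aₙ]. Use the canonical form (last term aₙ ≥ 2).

[11; 2, 5, 3, 2]

928 = 11×81 + 37
81 = 2×37 + 7
37 = 5×7 + 2
7 = 3×2 + 1
2 = 2×1 + 0  (stop)
So 928/81 = [11; 2, 5, 3, 2].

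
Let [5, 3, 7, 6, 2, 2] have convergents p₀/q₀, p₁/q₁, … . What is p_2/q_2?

117/22

Using pₖ = aₖpₖ₋₁ + pₖ₋₂, qₖ = aₖqₖ₋₁ + qₖ₋₂ (with p₋₁=1, p₋₂=0, q₋₁=0, q₋₂=1):
  k=0: a=5, p=5, q=1
  k=1: a=3, p=16, q=3
  k=2: a=7, p=117, q=22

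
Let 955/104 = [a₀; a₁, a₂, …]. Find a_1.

955 = 9·104 + 19   →  a_0 = 9
104 = 5·19 + 9   →  a_1 = 5

5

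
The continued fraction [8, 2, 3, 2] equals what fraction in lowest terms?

135/16

Fold from the inside: start with 2/1.
  3 + 1/2 = 7/2
  2 + 2/7 = 16/7
  8 + 7/16 = 135/16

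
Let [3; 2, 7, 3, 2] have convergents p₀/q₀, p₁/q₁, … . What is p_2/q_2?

Using pₖ = aₖpₖ₋₁ + pₖ₋₂, qₖ = aₖqₖ₋₁ + qₖ₋₂ (with p₋₁=1, p₋₂=0, q₋₁=0, q₋₂=1):
  k=0: a=3, p=3, q=1
  k=1: a=2, p=7, q=2
  k=2: a=7, p=52, q=15

52/15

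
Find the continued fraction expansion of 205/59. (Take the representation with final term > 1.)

[3; 2, 9, 3]

205 = 3·59 + 28
59 = 2·28 + 3
28 = 9·3 + 1
3 = 3·1 + 0  (stop)
So 205/59 = [3; 2, 9, 3].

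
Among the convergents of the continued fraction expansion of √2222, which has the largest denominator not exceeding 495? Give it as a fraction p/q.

9899/210

√2222 = [47; 7, 4, 7, 94, …] (period length 4).
Convergents:
  p_0/q_0 = 47/1
  p_1/q_1 = 330/7
  p_2/q_2 = 1367/29
  p_3/q_3 = 9899/210
  p_4/q_4 = 931873/19769
q_3 = 210 ≤ 495 < 19769 = q_4, so the answer is 9899/210.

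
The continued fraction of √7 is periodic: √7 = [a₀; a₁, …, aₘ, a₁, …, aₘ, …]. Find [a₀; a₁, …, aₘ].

a₀ = ⌊√7⌋ = 2.
With m₀=0, d₀=1 and mₖ₊₁ = dₖaₖ − mₖ, dₖ₊₁ = (n − mₖ₊₁²)/dₖ, aₖ₊₁ = ⌊(a₀+mₖ₊₁)/dₖ₊₁⌋:
  k=1: m=2, d=3, a=1
  k=2: m=1, d=2, a=1
  k=3: m=1, d=3, a=1
  k=4: m=2, d=1, a=4
d=1 and a=2a₀=4 at k=4, so the next step gives (m, d) = (2, 3) again — its k=1 value — and the period has length 4.

[2; 1, 1, 1, 4]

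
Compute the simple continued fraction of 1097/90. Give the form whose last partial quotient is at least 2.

[12; 5, 3, 2, 2]

1097 = 12·90 + 17
90 = 5·17 + 5
17 = 3·5 + 2
5 = 2·2 + 1
2 = 2·1 + 0  (stop)
So 1097/90 = [12; 5, 3, 2, 2].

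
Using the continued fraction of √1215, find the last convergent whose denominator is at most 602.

√1215 = [34; 1, 5, 1, 68, …] (period length 4).
Convergents:
  p_0/q_0 = 34/1
  p_1/q_1 = 35/1
  p_2/q_2 = 209/6
  p_3/q_3 = 244/7
  p_4/q_4 = 16801/482
  p_5/q_5 = 17045/489
  p_6/q_6 = 102026/2927
q_5 = 489 ≤ 602 < 2927 = q_6, so the answer is 17045/489.

17045/489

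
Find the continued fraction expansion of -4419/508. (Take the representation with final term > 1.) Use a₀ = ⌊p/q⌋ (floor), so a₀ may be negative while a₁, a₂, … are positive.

-4419 = -9×508 + 153
508 = 3×153 + 49
153 = 3×49 + 6
49 = 8×6 + 1
6 = 6×1 + 0  (stop)
So -4419/508 = [-9; 3, 3, 8, 6].

[-9; 3, 3, 8, 6]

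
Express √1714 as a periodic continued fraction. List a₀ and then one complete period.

[41; 2, 2, 82]

a₀ = ⌊√1714⌋ = 41.
With m₀=0, d₀=1 and mₖ₊₁ = dₖaₖ − mₖ, dₖ₊₁ = (n − mₖ₊₁²)/dₖ, aₖ₊₁ = ⌊(a₀+mₖ₊₁)/dₖ₊₁⌋:
  k=1: m=41, d=33, a=2
  k=2: m=25, d=33, a=2
  k=3: m=41, d=1, a=82
d=1 and a=2a₀=82 at k=3, so the next step gives (m, d) = (41, 33) again — its k=1 value — and the period has length 3.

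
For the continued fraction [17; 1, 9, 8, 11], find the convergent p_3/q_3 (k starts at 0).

1450/81

Using pₖ = aₖpₖ₋₁ + pₖ₋₂, qₖ = aₖqₖ₋₁ + qₖ₋₂ (with p₋₁=1, p₋₂=0, q₋₁=0, q₋₂=1):
  k=0: a=17, p=17, q=1
  k=1: a=1, p=18, q=1
  k=2: a=9, p=179, q=10
  k=3: a=8, p=1450, q=81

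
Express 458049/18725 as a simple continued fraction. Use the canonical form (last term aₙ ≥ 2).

[24; 2, 6, 16, 2, 2, 17]

458049 = 24*18725 + 8649
18725 = 2*8649 + 1427
8649 = 6*1427 + 87
1427 = 16*87 + 35
87 = 2*35 + 17
35 = 2*17 + 1
17 = 17*1 + 0  (stop)
So 458049/18725 = [24; 2, 6, 16, 2, 2, 17].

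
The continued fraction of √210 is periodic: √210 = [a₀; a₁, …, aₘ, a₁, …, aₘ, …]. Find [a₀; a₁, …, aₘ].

[14; 2, 28]

a₀ = ⌊√210⌋ = 14.
With m₀=0, d₀=1 and mₖ₊₁ = dₖaₖ − mₖ, dₖ₊₁ = (n − mₖ₊₁²)/dₖ, aₖ₊₁ = ⌊(a₀+mₖ₊₁)/dₖ₊₁⌋:
  k=1: m=14, d=14, a=2
  k=2: m=14, d=1, a=28
d=1 and a=2a₀=28 at k=2, so the next step gives (m, d) = (14, 14) again — its k=1 value — and the period has length 2.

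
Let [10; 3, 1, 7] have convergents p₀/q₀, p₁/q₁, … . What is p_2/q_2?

Using pₖ = aₖpₖ₋₁ + pₖ₋₂, qₖ = aₖqₖ₋₁ + qₖ₋₂ (with p₋₁=1, p₋₂=0, q₋₁=0, q₋₂=1):
  k=0: a=10, p=10, q=1
  k=1: a=3, p=31, q=3
  k=2: a=1, p=41, q=4

41/4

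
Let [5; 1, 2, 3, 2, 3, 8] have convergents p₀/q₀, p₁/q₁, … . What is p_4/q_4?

131/23

Using pₖ = aₖpₖ₋₁ + pₖ₋₂, qₖ = aₖqₖ₋₁ + qₖ₋₂ (with p₋₁=1, p₋₂=0, q₋₁=0, q₋₂=1):
  k=0: a=5, p=5, q=1
  k=1: a=1, p=6, q=1
  k=2: a=2, p=17, q=3
  k=3: a=3, p=57, q=10
  k=4: a=2, p=131, q=23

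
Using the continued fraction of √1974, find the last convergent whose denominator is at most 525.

11063/249

√1974 = [44; 2, 3, 17, 2, 17, 3, 2, 88, …] (period length 8).
Convergents:
  p_0/q_0 = 44/1
  p_1/q_1 = 89/2
  p_2/q_2 = 311/7
  p_3/q_3 = 5376/121
  p_4/q_4 = 11063/249
  p_5/q_5 = 193447/4354
q_4 = 249 ≤ 525 < 4354 = q_5, so the answer is 11063/249.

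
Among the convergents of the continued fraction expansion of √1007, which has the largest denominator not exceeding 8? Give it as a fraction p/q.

√1007 = [31; 1, 2, 1, 2, 1, 62, …] (period length 6).
Convergents:
  p_0/q_0 = 31/1
  p_1/q_1 = 32/1
  p_2/q_2 = 95/3
  p_3/q_3 = 127/4
  p_4/q_4 = 349/11
q_3 = 4 ≤ 8 < 11 = q_4, so the answer is 127/4.

127/4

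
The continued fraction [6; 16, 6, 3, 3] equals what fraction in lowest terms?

Fold from the inside: start with 3/1.
  3 + 1/3 = 10/3
  6 + 3/10 = 63/10
  16 + 10/63 = 1018/63
  6 + 63/1018 = 6171/1018

6171/1018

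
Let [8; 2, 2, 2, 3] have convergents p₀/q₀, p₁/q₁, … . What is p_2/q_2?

42/5

Using pₖ = aₖpₖ₋₁ + pₖ₋₂, qₖ = aₖqₖ₋₁ + qₖ₋₂ (with p₋₁=1, p₋₂=0, q₋₁=0, q₋₂=1):
  k=0: a=8, p=8, q=1
  k=1: a=2, p=17, q=2
  k=2: a=2, p=42, q=5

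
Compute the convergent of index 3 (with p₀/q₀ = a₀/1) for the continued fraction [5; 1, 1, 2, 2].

28/5

Using pₖ = aₖpₖ₋₁ + pₖ₋₂, qₖ = aₖqₖ₋₁ + qₖ₋₂ (with p₋₁=1, p₋₂=0, q₋₁=0, q₋₂=1):
  k=0: a=5, p=5, q=1
  k=1: a=1, p=6, q=1
  k=2: a=1, p=11, q=2
  k=3: a=2, p=28, q=5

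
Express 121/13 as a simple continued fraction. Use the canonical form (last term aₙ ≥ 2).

121 = 9·13 + 4
13 = 3·4 + 1
4 = 4·1 + 0  (stop)
So 121/13 = [9; 3, 4].

[9; 3, 4]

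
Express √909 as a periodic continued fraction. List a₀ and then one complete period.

[30; 6, 1, 2, 6, 2, 1, 6, 60]

a₀ = ⌊√909⌋ = 30.
With m₀=0, d₀=1 and mₖ₊₁ = dₖaₖ − mₖ, dₖ₊₁ = (n − mₖ₊₁²)/dₖ, aₖ₊₁ = ⌊(a₀+mₖ₊₁)/dₖ₊₁⌋:
  k=1: m=30, d=9, a=6
  k=2: m=24, d=37, a=1
  k=3: m=13, d=20, a=2
  k=4: m=27, d=9, a=6
  k=5: m=27, d=20, a=2
  k=6: m=13, d=37, a=1
  k=7: m=24, d=9, a=6
  k=8: m=30, d=1, a=60
d=1 and a=2a₀=60 at k=8, so the next step gives (m, d) = (30, 9) again — its k=1 value — and the period has length 8.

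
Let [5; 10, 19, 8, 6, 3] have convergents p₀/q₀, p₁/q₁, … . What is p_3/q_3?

7843/1538

Using pₖ = aₖpₖ₋₁ + pₖ₋₂, qₖ = aₖqₖ₋₁ + qₖ₋₂ (with p₋₁=1, p₋₂=0, q₋₁=0, q₋₂=1):
  k=0: a=5, p=5, q=1
  k=1: a=10, p=51, q=10
  k=2: a=19, p=974, q=191
  k=3: a=8, p=7843, q=1538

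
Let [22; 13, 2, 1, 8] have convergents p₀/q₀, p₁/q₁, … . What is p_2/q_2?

596/27

Using pₖ = aₖpₖ₋₁ + pₖ₋₂, qₖ = aₖqₖ₋₁ + qₖ₋₂ (with p₋₁=1, p₋₂=0, q₋₁=0, q₋₂=1):
  k=0: a=22, p=22, q=1
  k=1: a=13, p=287, q=13
  k=2: a=2, p=596, q=27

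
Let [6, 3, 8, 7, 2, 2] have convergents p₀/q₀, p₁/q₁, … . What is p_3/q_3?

1125/178

Using pₖ = aₖpₖ₋₁ + pₖ₋₂, qₖ = aₖqₖ₋₁ + qₖ₋₂ (with p₋₁=1, p₋₂=0, q₋₁=0, q₋₂=1):
  k=0: a=6, p=6, q=1
  k=1: a=3, p=19, q=3
  k=2: a=8, p=158, q=25
  k=3: a=7, p=1125, q=178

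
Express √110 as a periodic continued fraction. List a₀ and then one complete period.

a₀ = ⌊√110⌋ = 10.
With m₀=0, d₀=1 and mₖ₊₁ = dₖaₖ − mₖ, dₖ₊₁ = (n − mₖ₊₁²)/dₖ, aₖ₊₁ = ⌊(a₀+mₖ₊₁)/dₖ₊₁⌋:
  k=1: m=10, d=10, a=2
  k=2: m=10, d=1, a=20
d=1 and a=2a₀=20 at k=2, so the next step gives (m, d) = (10, 10) again — its k=1 value — and the period has length 2.

[10; 2, 20]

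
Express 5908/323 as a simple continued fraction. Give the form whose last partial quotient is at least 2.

[18; 3, 2, 3, 2, 2, 2]

5908 = 18*323 + 94
323 = 3*94 + 41
94 = 2*41 + 12
41 = 3*12 + 5
12 = 2*5 + 2
5 = 2*2 + 1
2 = 2*1 + 0  (stop)
So 5908/323 = [18; 3, 2, 3, 2, 2, 2].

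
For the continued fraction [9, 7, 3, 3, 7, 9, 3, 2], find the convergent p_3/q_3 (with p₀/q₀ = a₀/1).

667/73

Using pₖ = aₖpₖ₋₁ + pₖ₋₂, qₖ = aₖqₖ₋₁ + qₖ₋₂ (with p₋₁=1, p₋₂=0, q₋₁=0, q₋₂=1):
  k=0: a=9, p=9, q=1
  k=1: a=7, p=64, q=7
  k=2: a=3, p=201, q=22
  k=3: a=3, p=667, q=73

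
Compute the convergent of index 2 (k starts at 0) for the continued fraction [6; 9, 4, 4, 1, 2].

226/37

Using pₖ = aₖpₖ₋₁ + pₖ₋₂, qₖ = aₖqₖ₋₁ + qₖ₋₂ (with p₋₁=1, p₋₂=0, q₋₁=0, q₋₂=1):
  k=0: a=6, p=6, q=1
  k=1: a=9, p=55, q=9
  k=2: a=4, p=226, q=37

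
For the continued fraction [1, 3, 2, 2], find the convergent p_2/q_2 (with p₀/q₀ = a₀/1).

Using pₖ = aₖpₖ₋₁ + pₖ₋₂, qₖ = aₖqₖ₋₁ + qₖ₋₂ (with p₋₁=1, p₋₂=0, q₋₁=0, q₋₂=1):
  k=0: a=1, p=1, q=1
  k=1: a=3, p=4, q=3
  k=2: a=2, p=9, q=7

9/7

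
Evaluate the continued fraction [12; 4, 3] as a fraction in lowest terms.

Using pₖ = aₖpₖ₋₁ + pₖ₋₂ and qₖ = aₖqₖ₋₁ + qₖ₋₂:
  k=0: a=12, p=12, q=1
  k=1: a=4, p=49, q=4
  k=2: a=3, p=159, q=13

159/13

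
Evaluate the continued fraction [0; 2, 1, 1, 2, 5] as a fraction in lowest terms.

Using pₖ = aₖpₖ₋₁ + pₖ₋₂ and qₖ = aₖqₖ₋₁ + qₖ₋₂:
  k=0: a=0, p=0, q=1
  k=1: a=2, p=1, q=2
  k=2: a=1, p=1, q=3
  k=3: a=1, p=2, q=5
  k=4: a=2, p=5, q=13
  k=5: a=5, p=27, q=70

27/70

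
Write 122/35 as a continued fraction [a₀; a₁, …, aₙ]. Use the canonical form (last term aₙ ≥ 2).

[3; 2, 17]

122 = 3·35 + 17
35 = 2·17 + 1
17 = 17·1 + 0  (stop)
So 122/35 = [3; 2, 17].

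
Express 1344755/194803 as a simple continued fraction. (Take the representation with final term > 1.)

1344755 = 6·194803 + 175937
194803 = 1·175937 + 18866
175937 = 9·18866 + 6143
18866 = 3·6143 + 437
6143 = 14·437 + 25
437 = 17·25 + 12
25 = 2·12 + 1
12 = 12·1 + 0  (stop)
So 1344755/194803 = [6; 1, 9, 3, 14, 17, 2, 12].

[6; 1, 9, 3, 14, 17, 2, 12]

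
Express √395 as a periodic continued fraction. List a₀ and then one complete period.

a₀ = ⌊√395⌋ = 19.
With m₀=0, d₀=1 and mₖ₊₁ = dₖaₖ − mₖ, dₖ₊₁ = (n − mₖ₊₁²)/dₖ, aₖ₊₁ = ⌊(a₀+mₖ₊₁)/dₖ₊₁⌋:
  k=1: m=19, d=34, a=1
  k=2: m=15, d=5, a=6
  k=3: m=15, d=34, a=1
  k=4: m=19, d=1, a=38
d=1 and a=2a₀=38 at k=4, so the next step gives (m, d) = (19, 34) again — its k=1 value — and the period has length 4.

[19; 1, 6, 1, 38]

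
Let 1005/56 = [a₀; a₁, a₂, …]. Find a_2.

1005 = 17·56 + 53   →  a_0 = 17
56 = 1·53 + 3   →  a_1 = 1
53 = 17·3 + 2   →  a_2 = 17

17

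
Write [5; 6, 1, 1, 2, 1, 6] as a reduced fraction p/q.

Fold from the inside: start with 6/1.
  1 + 1/6 = 7/6
  2 + 6/7 = 20/7
  1 + 7/20 = 27/20
  1 + 20/27 = 47/27
  6 + 27/47 = 309/47
  5 + 47/309 = 1592/309

1592/309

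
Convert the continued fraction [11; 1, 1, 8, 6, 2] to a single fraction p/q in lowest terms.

2594/225

Fold from the inside: start with 2/1.
  6 + 1/2 = 13/2
  8 + 2/13 = 106/13
  1 + 13/106 = 119/106
  1 + 106/119 = 225/119
  11 + 119/225 = 2594/225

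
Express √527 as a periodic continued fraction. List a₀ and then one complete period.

[22; 1, 21, 1, 44]

a₀ = ⌊√527⌋ = 22.
With m₀=0, d₀=1 and mₖ₊₁ = dₖaₖ − mₖ, dₖ₊₁ = (n − mₖ₊₁²)/dₖ, aₖ₊₁ = ⌊(a₀+mₖ₊₁)/dₖ₊₁⌋:
  k=1: m=22, d=43, a=1
  k=2: m=21, d=2, a=21
  k=3: m=21, d=43, a=1
  k=4: m=22, d=1, a=44
d=1 and a=2a₀=44 at k=4, so the next step gives (m, d) = (22, 43) again — its k=1 value — and the period has length 4.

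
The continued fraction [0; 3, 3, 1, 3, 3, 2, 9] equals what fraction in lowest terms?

Using pₖ = aₖpₖ₋₁ + pₖ₋₂ and qₖ = aₖqₖ₋₁ + qₖ₋₂:
  k=0: a=0, p=0, q=1
  k=1: a=3, p=1, q=3
  k=2: a=3, p=3, q=10
  k=3: a=1, p=4, q=13
  k=4: a=3, p=15, q=49
  k=5: a=3, p=49, q=160
  k=6: a=2, p=113, q=369
  k=7: a=9, p=1066, q=3481

1066/3481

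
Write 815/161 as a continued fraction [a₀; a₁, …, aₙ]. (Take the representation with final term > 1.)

815 = 5·161 + 10
161 = 16·10 + 1
10 = 10·1 + 0  (stop)
So 815/161 = [5; 16, 10].

[5; 16, 10]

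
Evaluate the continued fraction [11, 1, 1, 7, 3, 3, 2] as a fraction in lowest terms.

4140/359

Using pₖ = aₖpₖ₋₁ + pₖ₋₂ and qₖ = aₖqₖ₋₁ + qₖ₋₂:
  k=0: a=11, p=11, q=1
  k=1: a=1, p=12, q=1
  k=2: a=1, p=23, q=2
  k=3: a=7, p=173, q=15
  k=4: a=3, p=542, q=47
  k=5: a=3, p=1799, q=156
  k=6: a=2, p=4140, q=359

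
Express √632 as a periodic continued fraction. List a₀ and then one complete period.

[25; 7, 6, 7, 50]

a₀ = ⌊√632⌋ = 25.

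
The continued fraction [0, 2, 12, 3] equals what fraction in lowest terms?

37/77

Using pₖ = aₖpₖ₋₁ + pₖ₋₂ and qₖ = aₖqₖ₋₁ + qₖ₋₂:
  k=0: a=0, p=0, q=1
  k=1: a=2, p=1, q=2
  k=2: a=12, p=12, q=25
  k=3: a=3, p=37, q=77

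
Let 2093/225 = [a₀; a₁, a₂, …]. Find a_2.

2093 = 9·225 + 68   →  a_0 = 9
225 = 3·68 + 21   →  a_1 = 3
68 = 3·21 + 5   →  a_2 = 3

3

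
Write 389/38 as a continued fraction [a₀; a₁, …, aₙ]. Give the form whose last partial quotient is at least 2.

[10; 4, 4, 2]

389 = 10×38 + 9
38 = 4×9 + 2
9 = 4×2 + 1
2 = 2×1 + 0  (stop)
So 389/38 = [10; 4, 4, 2].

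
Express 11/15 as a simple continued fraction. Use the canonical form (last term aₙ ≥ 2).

[0; 1, 2, 1, 3]

11 = 0×15 + 11
15 = 1×11 + 4
11 = 2×4 + 3
4 = 1×3 + 1
3 = 3×1 + 0  (stop)
So 11/15 = [0; 1, 2, 1, 3].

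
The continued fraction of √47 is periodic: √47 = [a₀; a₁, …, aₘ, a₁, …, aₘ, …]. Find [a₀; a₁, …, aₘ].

a₀ = ⌊√47⌋ = 6.
With m₀=0, d₀=1 and mₖ₊₁ = dₖaₖ − mₖ, dₖ₊₁ = (n − mₖ₊₁²)/dₖ, aₖ₊₁ = ⌊(a₀+mₖ₊₁)/dₖ₊₁⌋:
  k=1: m=6, d=11, a=1
  k=2: m=5, d=2, a=5
  k=3: m=5, d=11, a=1
  k=4: m=6, d=1, a=12
d=1 and a=2a₀=12 at k=4, so the next step gives (m, d) = (6, 11) again — its k=1 value — and the period has length 4.

[6; 1, 5, 1, 12]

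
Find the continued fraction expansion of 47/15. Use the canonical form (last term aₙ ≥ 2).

[3; 7, 2]

47 = 3×15 + 2
15 = 7×2 + 1
2 = 2×1 + 0  (stop)
So 47/15 = [3; 7, 2].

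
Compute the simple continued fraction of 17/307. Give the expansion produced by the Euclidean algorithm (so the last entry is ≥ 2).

17 = 0*307 + 17
307 = 18*17 + 1
17 = 17*1 + 0  (stop)
So 17/307 = [0; 18, 17].

[0; 18, 17]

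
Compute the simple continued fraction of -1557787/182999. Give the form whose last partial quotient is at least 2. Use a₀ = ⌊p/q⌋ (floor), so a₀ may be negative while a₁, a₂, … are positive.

[-9; 2, 19, 2, 3, 12, 3, 17]

-1557787 = -9×182999 + 89204
182999 = 2×89204 + 4591
89204 = 19×4591 + 1975
4591 = 2×1975 + 641
1975 = 3×641 + 52
641 = 12×52 + 17
52 = 3×17 + 1
17 = 17×1 + 0  (stop)
So -1557787/182999 = [-9; 2, 19, 2, 3, 12, 3, 17].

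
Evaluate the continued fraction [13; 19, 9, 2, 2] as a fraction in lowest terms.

Fold from the inside: start with 2/1.
  2 + 1/2 = 5/2
  9 + 2/5 = 47/5
  19 + 5/47 = 898/47
  13 + 47/898 = 11721/898

11721/898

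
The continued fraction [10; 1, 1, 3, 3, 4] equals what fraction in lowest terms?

1046/99

Fold from the inside: start with 4/1.
  3 + 1/4 = 13/4
  3 + 4/13 = 43/13
  1 + 13/43 = 56/43
  1 + 43/56 = 99/56
  10 + 56/99 = 1046/99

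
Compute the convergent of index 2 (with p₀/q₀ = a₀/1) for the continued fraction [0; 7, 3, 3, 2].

Using pₖ = aₖpₖ₋₁ + pₖ₋₂, qₖ = aₖqₖ₋₁ + qₖ₋₂ (with p₋₁=1, p₋₂=0, q₋₁=0, q₋₂=1):
  k=0: a=0, p=0, q=1
  k=1: a=7, p=1, q=7
  k=2: a=3, p=3, q=22

3/22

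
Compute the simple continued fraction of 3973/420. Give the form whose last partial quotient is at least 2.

[9; 2, 5, 1, 2, 11]

3973 = 9×420 + 193
420 = 2×193 + 34
193 = 5×34 + 23
34 = 1×23 + 11
23 = 2×11 + 1
11 = 11×1 + 0  (stop)
So 3973/420 = [9; 2, 5, 1, 2, 11].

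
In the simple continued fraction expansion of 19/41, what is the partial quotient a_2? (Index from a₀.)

6

19 = 0·41 + 19   →  a_0 = 0
41 = 2·19 + 3   →  a_1 = 2
19 = 6·3 + 1   →  a_2 = 6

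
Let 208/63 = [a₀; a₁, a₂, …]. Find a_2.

3

208 = 3·63 + 19   →  a_0 = 3
63 = 3·19 + 6   →  a_1 = 3
19 = 3·6 + 1   →  a_2 = 3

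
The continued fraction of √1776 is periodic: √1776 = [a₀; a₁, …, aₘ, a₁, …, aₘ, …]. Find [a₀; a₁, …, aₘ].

[42; 7, 84]

a₀ = ⌊√1776⌋ = 42.
With m₀=0, d₀=1 and mₖ₊₁ = dₖaₖ − mₖ, dₖ₊₁ = (n − mₖ₊₁²)/dₖ, aₖ₊₁ = ⌊(a₀+mₖ₊₁)/dₖ₊₁⌋:
  k=1: m=42, d=12, a=7
  k=2: m=42, d=1, a=84
d=1 and a=2a₀=84 at k=2, so the next step gives (m, d) = (42, 12) again — its k=1 value — and the period has length 2.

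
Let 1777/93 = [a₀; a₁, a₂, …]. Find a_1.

9

1777 = 19·93 + 10   →  a_0 = 19
93 = 9·10 + 3   →  a_1 = 9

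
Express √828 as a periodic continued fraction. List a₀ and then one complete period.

a₀ = ⌊√828⌋ = 28.

[28; 1, 3, 2, 3, 1, 56]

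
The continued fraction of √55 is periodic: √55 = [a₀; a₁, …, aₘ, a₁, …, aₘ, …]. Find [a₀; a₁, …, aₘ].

[7; 2, 2, 2, 14]

a₀ = ⌊√55⌋ = 7.
With m₀=0, d₀=1 and mₖ₊₁ = dₖaₖ − mₖ, dₖ₊₁ = (n − mₖ₊₁²)/dₖ, aₖ₊₁ = ⌊(a₀+mₖ₊₁)/dₖ₊₁⌋:
  k=1: m=7, d=6, a=2
  k=2: m=5, d=5, a=2
  k=3: m=5, d=6, a=2
  k=4: m=7, d=1, a=14
d=1 and a=2a₀=14 at k=4, so the next step gives (m, d) = (7, 6) again — its k=1 value — and the period has length 4.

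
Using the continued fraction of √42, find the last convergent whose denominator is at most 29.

162/25

√42 = [6; 2, 12, …] (period length 2).
Convergents:
  p_0/q_0 = 6/1
  p_1/q_1 = 13/2
  p_2/q_2 = 162/25
  p_3/q_3 = 337/52
q_2 = 25 ≤ 29 < 52 = q_3, so the answer is 162/25.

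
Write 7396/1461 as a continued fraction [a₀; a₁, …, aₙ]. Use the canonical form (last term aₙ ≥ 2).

7396 = 5·1461 + 91
1461 = 16·91 + 5
91 = 18·5 + 1
5 = 5·1 + 0  (stop)
So 7396/1461 = [5; 16, 18, 5].

[5; 16, 18, 5]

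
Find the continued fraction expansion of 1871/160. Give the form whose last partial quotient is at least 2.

[11; 1, 2, 3, 1, 3, 3]

1871 = 11*160 + 111
160 = 1*111 + 49
111 = 2*49 + 13
49 = 3*13 + 10
13 = 1*10 + 3
10 = 3*3 + 1
3 = 3*1 + 0  (stop)
So 1871/160 = [11; 1, 2, 3, 1, 3, 3].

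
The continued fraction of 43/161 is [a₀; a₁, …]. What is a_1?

43 = 0·161 + 43   →  a_0 = 0
161 = 3·43 + 32   →  a_1 = 3

3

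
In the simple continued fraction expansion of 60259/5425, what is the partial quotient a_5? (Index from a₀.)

7

60259 = 11·5425 + 584   →  a_0 = 11
5425 = 9·584 + 169   →  a_1 = 9
584 = 3·169 + 77   →  a_2 = 3
169 = 2·77 + 15   →  a_3 = 2
77 = 5·15 + 2   →  a_4 = 5
15 = 7·2 + 1   →  a_5 = 7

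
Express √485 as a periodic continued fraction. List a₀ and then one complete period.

[22; 44]

a₀ = ⌊√485⌋ = 22.
With m₀=0, d₀=1 and mₖ₊₁ = dₖaₖ − mₖ, dₖ₊₁ = (n − mₖ₊₁²)/dₖ, aₖ₊₁ = ⌊(a₀+mₖ₊₁)/dₖ₊₁⌋:
  k=1: m=22, d=1, a=44
d=1 and a=2a₀=44 at k=1, so the next step gives (m, d) = (22, 1) again — its k=1 value — and the period has length 1.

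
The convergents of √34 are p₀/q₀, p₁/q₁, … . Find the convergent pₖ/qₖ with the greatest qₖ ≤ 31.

35/6

√34 = [5; 1, 4, 1, 10, …] (period length 4).
Convergents:
  p_0/q_0 = 5/1
  p_1/q_1 = 6/1
  p_2/q_2 = 29/5
  p_3/q_3 = 35/6
  p_4/q_4 = 379/65
q_3 = 6 ≤ 31 < 65 = q_4, so the answer is 35/6.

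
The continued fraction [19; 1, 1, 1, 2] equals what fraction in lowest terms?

157/8

Fold from the inside: start with 2/1.
  1 + 1/2 = 3/2
  1 + 2/3 = 5/3
  1 + 3/5 = 8/5
  19 + 5/8 = 157/8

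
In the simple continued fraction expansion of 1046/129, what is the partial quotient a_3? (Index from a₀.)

1

1046 = 8·129 + 14   →  a_0 = 8
129 = 9·14 + 3   →  a_1 = 9
14 = 4·3 + 2   →  a_2 = 4
3 = 1·2 + 1   →  a_3 = 1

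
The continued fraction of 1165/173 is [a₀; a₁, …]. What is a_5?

5

1165 = 6·173 + 127   →  a_0 = 6
173 = 1·127 + 46   →  a_1 = 1
127 = 2·46 + 35   →  a_2 = 2
46 = 1·35 + 11   →  a_3 = 1
35 = 3·11 + 2   →  a_4 = 3
11 = 5·2 + 1   →  a_5 = 5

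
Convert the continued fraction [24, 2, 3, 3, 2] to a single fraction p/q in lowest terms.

1295/53

Using pₖ = aₖpₖ₋₁ + pₖ₋₂ and qₖ = aₖqₖ₋₁ + qₖ₋₂:
  k=0: a=24, p=24, q=1
  k=1: a=2, p=49, q=2
  k=2: a=3, p=171, q=7
  k=3: a=3, p=562, q=23
  k=4: a=2, p=1295, q=53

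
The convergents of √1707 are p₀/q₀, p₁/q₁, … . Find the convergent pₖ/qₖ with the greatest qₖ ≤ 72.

785/19

√1707 = [41; 3, 6, 41, 6, 3, 82, …] (period length 6).
Convergents:
  p_0/q_0 = 41/1
  p_1/q_1 = 124/3
  p_2/q_2 = 785/19
  p_3/q_3 = 32309/782
q_2 = 19 ≤ 72 < 782 = q_3, so the answer is 785/19.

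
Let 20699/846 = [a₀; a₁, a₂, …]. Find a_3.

18

20699 = 24·846 + 395   →  a_0 = 24
846 = 2·395 + 56   →  a_1 = 2
395 = 7·56 + 3   →  a_2 = 7
56 = 18·3 + 2   →  a_3 = 18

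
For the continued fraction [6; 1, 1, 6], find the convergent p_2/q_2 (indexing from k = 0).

Using pₖ = aₖpₖ₋₁ + pₖ₋₂, qₖ = aₖqₖ₋₁ + qₖ₋₂ (with p₋₁=1, p₋₂=0, q₋₁=0, q₋₂=1):
  k=0: a=6, p=6, q=1
  k=1: a=1, p=7, q=1
  k=2: a=1, p=13, q=2

13/2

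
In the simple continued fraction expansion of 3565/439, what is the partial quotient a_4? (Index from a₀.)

1

3565 = 8·439 + 53   →  a_0 = 8
439 = 8·53 + 15   →  a_1 = 8
53 = 3·15 + 8   →  a_2 = 3
15 = 1·8 + 7   →  a_3 = 1
8 = 1·7 + 1   →  a_4 = 1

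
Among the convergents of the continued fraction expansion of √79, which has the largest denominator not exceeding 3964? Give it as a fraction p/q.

√79 = [8; 1, 7, 1, 16, …] (period length 4).
Convergents:
  p_0/q_0 = 8/1
  p_1/q_1 = 9/1
  p_2/q_2 = 71/8
  p_3/q_3 = 80/9
  p_4/q_4 = 1351/152
  p_5/q_5 = 1431/161
  p_6/q_6 = 11368/1279
  p_7/q_7 = 12799/1440
  p_8/q_8 = 216152/24319
q_7 = 1440 ≤ 3964 < 24319 = q_8, so the answer is 12799/1440.

12799/1440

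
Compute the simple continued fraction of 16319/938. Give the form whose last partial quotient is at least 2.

16319 = 17·938 + 373
938 = 2·373 + 192
373 = 1·192 + 181
192 = 1·181 + 11
181 = 16·11 + 5
11 = 2·5 + 1
5 = 5·1 + 0  (stop)
So 16319/938 = [17; 2, 1, 1, 16, 2, 5].

[17; 2, 1, 1, 16, 2, 5]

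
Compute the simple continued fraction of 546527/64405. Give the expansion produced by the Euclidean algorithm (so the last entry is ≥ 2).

[8; 2, 17, 11, 2, 3, 1, 17]

546527 = 8·64405 + 31287
64405 = 2·31287 + 1831
31287 = 17·1831 + 160
1831 = 11·160 + 71
160 = 2·71 + 18
71 = 3·18 + 17
18 = 1·17 + 1
17 = 17·1 + 0  (stop)
So 546527/64405 = [8; 2, 17, 11, 2, 3, 1, 17].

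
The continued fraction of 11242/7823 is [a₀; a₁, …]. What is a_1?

2

11242 = 1·7823 + 3419   →  a_0 = 1
7823 = 2·3419 + 985   →  a_1 = 2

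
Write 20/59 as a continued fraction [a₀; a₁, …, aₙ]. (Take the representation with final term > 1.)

[0; 2, 1, 19]

20 = 0×59 + 20
59 = 2×20 + 19
20 = 1×19 + 1
19 = 19×1 + 0  (stop)
So 20/59 = [0; 2, 1, 19].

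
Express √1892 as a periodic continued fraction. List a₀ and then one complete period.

a₀ = ⌊√1892⌋ = 43.
With m₀=0, d₀=1 and mₖ₊₁ = dₖaₖ − mₖ, dₖ₊₁ = (n − mₖ₊₁²)/dₖ, aₖ₊₁ = ⌊(a₀+mₖ₊₁)/dₖ₊₁⌋:
  k=1: m=43, d=43, a=2
  k=2: m=43, d=1, a=86
d=1 and a=2a₀=86 at k=2, so the next step gives (m, d) = (43, 43) again — its k=1 value — and the period has length 2.

[43; 2, 86]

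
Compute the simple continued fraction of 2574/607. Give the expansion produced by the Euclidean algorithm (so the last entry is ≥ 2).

[4; 4, 6, 2, 1, 7]

2574 = 4*607 + 146
607 = 4*146 + 23
146 = 6*23 + 8
23 = 2*8 + 7
8 = 1*7 + 1
7 = 7*1 + 0  (stop)
So 2574/607 = [4; 4, 6, 2, 1, 7].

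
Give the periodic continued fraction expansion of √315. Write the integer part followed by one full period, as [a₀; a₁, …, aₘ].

[17; 1, 2, 1, 34]

a₀ = ⌊√315⌋ = 17.
With m₀=0, d₀=1 and mₖ₊₁ = dₖaₖ − mₖ, dₖ₊₁ = (n − mₖ₊₁²)/dₖ, aₖ₊₁ = ⌊(a₀+mₖ₊₁)/dₖ₊₁⌋:
  k=1: m=17, d=26, a=1
  k=2: m=9, d=9, a=2
  k=3: m=9, d=26, a=1
  k=4: m=17, d=1, a=34
d=1 and a=2a₀=34 at k=4, so the next step gives (m, d) = (17, 26) again — its k=1 value — and the period has length 4.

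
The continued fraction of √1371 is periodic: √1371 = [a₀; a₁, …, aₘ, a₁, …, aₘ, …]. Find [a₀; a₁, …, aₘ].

a₀ = ⌊√1371⌋ = 37.
With m₀=0, d₀=1 and mₖ₊₁ = dₖaₖ − mₖ, dₖ₊₁ = (n − mₖ₊₁²)/dₖ, aₖ₊₁ = ⌊(a₀+mₖ₊₁)/dₖ₊₁⌋:
  k=1: m=37, d=2, a=37
  k=2: m=37, d=1, a=74
d=1 and a=2a₀=74 at k=2, so the next step gives (m, d) = (37, 2) again — its k=1 value — and the period has length 2.

[37; 37, 74]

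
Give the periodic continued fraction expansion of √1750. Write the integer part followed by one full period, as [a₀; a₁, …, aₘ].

a₀ = ⌊√1750⌋ = 41.
With m₀=0, d₀=1 and mₖ₊₁ = dₖaₖ − mₖ, dₖ₊₁ = (n − mₖ₊₁²)/dₖ, aₖ₊₁ = ⌊(a₀+mₖ₊₁)/dₖ₊₁⌋:
  k=1: m=41, d=69, a=1
  k=2: m=28, d=14, a=4
  k=3: m=28, d=69, a=1
  k=4: m=41, d=1, a=82
d=1 and a=2a₀=82 at k=4, so the next step gives (m, d) = (41, 69) again — its k=1 value — and the period has length 4.

[41; 1, 4, 1, 82]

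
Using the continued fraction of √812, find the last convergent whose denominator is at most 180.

3220/113

√812 = [28; 2, 56, …] (period length 2).
Convergents:
  p_0/q_0 = 28/1
  p_1/q_1 = 57/2
  p_2/q_2 = 3220/113
  p_3/q_3 = 6497/228
q_2 = 113 ≤ 180 < 228 = q_3, so the answer is 3220/113.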